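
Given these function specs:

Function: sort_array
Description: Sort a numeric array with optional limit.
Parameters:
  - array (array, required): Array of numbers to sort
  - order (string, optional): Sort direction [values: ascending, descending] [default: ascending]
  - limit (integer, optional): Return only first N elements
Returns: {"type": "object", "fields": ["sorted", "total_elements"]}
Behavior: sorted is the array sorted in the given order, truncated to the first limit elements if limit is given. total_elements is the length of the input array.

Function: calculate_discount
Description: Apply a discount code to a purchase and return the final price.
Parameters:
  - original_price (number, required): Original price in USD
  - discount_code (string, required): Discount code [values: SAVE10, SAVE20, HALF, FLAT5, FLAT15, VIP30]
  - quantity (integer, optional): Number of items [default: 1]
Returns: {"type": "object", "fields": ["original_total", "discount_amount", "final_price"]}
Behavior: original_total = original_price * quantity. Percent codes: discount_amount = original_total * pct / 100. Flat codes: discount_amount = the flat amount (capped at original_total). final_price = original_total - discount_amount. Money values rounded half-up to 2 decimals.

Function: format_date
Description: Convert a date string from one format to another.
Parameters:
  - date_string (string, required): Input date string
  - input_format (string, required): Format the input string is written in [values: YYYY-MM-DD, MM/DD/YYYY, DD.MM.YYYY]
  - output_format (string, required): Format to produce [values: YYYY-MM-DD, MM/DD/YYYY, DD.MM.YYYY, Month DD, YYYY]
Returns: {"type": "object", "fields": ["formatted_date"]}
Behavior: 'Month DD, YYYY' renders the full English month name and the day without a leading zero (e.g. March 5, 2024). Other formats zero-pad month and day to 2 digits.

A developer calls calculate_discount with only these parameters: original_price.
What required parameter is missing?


Required parameters: original_price, discount_code
Provided: original_price
Missing: discount_code
discount_code


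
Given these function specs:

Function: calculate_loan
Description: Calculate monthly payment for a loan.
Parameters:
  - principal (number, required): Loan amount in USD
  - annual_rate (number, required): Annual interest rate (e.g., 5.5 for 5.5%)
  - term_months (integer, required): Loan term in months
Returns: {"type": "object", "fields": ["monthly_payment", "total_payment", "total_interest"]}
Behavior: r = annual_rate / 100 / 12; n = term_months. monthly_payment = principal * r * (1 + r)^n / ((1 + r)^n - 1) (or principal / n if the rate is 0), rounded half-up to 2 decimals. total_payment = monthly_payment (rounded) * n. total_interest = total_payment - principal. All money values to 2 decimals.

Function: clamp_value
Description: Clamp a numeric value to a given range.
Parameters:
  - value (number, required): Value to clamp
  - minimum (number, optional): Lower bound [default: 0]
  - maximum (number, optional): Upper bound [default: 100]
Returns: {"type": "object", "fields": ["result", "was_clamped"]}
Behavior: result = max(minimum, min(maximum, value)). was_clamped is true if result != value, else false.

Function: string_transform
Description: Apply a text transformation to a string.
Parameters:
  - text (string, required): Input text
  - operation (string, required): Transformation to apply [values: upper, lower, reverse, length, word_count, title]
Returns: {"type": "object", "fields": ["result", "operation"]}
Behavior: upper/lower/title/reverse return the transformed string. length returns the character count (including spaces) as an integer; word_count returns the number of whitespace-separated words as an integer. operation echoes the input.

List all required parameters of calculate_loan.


Parameters of calculate_loan and their required/optional flag:
  principal: required
  annual_rate: required
  term_months: required
annual_rate, principal, term_months


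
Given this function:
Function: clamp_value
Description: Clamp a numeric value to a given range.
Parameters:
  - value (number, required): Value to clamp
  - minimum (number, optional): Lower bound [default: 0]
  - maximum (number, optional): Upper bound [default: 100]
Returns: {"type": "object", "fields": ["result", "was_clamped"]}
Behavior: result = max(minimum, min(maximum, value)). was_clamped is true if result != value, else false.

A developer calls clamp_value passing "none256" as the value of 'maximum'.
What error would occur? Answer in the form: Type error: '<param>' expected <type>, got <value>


Spec: 'maximum' is declared as number; "none256" is a string.
Type error: 'maximum' expected number, got "none256"


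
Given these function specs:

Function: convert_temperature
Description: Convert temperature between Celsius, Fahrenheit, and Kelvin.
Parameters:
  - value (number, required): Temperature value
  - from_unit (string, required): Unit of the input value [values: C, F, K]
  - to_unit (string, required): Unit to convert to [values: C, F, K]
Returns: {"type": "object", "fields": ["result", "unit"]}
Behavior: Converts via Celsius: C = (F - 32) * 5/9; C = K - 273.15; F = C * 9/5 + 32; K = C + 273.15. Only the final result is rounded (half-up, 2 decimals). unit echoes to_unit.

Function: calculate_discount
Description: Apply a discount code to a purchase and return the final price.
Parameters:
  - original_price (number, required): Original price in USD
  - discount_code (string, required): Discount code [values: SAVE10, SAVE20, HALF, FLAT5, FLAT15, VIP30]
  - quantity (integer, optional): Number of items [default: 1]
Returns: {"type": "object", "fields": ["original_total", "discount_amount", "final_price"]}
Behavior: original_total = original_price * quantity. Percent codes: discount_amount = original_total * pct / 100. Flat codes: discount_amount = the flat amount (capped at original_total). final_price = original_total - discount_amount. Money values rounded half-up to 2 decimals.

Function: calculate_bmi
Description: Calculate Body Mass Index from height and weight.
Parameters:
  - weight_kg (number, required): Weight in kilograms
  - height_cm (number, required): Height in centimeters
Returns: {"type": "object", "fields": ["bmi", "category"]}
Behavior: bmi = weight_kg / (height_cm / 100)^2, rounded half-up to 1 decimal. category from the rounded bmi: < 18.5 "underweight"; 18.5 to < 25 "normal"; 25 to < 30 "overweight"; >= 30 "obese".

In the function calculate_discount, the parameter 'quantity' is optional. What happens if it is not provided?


The calculate_discount spec declares:
  - quantity (integer, optional): Number of items [default: 1]
It defaults to 1


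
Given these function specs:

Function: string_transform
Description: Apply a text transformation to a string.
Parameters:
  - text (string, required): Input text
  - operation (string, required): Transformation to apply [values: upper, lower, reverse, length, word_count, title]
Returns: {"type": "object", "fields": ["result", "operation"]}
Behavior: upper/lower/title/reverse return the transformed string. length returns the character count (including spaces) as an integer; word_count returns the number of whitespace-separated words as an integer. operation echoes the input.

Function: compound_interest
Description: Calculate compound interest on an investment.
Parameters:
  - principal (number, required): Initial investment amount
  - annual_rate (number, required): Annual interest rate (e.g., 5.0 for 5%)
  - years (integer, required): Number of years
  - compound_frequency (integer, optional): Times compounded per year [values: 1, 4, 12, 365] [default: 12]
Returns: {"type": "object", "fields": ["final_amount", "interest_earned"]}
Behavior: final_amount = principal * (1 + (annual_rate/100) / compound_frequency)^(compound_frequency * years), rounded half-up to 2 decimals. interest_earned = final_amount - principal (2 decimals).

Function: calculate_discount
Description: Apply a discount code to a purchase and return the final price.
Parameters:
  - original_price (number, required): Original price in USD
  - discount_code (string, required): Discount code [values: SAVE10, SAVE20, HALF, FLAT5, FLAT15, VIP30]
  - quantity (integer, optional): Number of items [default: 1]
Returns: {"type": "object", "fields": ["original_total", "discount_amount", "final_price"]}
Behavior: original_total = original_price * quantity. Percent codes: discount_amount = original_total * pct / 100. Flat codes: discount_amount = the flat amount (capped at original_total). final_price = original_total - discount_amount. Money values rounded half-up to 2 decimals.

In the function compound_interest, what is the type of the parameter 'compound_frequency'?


The compound_interest spec declares:
  - compound_frequency (integer, optional): Times compounded per year [values: 1, 4, 12, 365] [default: 12]
Type:
integer


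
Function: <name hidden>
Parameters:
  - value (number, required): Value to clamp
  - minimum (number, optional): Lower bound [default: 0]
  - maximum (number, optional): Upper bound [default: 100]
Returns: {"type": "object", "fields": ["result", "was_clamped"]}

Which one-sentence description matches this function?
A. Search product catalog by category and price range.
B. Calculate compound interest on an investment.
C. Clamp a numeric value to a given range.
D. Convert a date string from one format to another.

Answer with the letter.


Parameters value, minimum, maximum and return ["result", "was_clamped"] fit: Clamp a numeric value to a given range.
C


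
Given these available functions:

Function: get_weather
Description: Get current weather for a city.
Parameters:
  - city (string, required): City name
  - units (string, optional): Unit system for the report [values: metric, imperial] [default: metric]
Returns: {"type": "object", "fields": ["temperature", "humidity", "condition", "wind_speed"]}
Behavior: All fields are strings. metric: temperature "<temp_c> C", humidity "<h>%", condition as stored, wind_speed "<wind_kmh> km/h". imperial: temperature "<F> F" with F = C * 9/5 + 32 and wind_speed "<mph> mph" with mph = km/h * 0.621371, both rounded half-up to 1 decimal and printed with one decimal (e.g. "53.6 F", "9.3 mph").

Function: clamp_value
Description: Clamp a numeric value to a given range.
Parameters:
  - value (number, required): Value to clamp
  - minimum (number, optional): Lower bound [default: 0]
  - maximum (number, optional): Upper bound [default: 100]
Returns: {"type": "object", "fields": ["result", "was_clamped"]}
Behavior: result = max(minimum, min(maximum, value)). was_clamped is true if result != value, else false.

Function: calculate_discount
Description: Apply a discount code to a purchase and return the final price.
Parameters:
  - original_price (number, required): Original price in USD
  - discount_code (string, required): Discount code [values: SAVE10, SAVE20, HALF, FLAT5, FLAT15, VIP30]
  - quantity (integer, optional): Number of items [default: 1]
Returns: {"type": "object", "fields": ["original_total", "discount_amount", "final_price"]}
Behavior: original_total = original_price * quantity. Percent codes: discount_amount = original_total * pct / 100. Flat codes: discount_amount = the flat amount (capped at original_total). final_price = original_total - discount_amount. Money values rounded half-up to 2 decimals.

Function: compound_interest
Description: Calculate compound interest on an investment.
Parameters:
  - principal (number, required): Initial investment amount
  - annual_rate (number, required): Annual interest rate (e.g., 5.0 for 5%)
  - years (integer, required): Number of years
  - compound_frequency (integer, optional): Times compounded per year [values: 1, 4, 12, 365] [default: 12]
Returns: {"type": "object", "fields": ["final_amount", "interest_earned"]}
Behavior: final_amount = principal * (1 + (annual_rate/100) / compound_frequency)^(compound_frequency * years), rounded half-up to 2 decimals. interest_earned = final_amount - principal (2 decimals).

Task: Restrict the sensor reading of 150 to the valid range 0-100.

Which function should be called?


The task needs a function whose description is: Clamp a numeric value to a given range.
clamp_value


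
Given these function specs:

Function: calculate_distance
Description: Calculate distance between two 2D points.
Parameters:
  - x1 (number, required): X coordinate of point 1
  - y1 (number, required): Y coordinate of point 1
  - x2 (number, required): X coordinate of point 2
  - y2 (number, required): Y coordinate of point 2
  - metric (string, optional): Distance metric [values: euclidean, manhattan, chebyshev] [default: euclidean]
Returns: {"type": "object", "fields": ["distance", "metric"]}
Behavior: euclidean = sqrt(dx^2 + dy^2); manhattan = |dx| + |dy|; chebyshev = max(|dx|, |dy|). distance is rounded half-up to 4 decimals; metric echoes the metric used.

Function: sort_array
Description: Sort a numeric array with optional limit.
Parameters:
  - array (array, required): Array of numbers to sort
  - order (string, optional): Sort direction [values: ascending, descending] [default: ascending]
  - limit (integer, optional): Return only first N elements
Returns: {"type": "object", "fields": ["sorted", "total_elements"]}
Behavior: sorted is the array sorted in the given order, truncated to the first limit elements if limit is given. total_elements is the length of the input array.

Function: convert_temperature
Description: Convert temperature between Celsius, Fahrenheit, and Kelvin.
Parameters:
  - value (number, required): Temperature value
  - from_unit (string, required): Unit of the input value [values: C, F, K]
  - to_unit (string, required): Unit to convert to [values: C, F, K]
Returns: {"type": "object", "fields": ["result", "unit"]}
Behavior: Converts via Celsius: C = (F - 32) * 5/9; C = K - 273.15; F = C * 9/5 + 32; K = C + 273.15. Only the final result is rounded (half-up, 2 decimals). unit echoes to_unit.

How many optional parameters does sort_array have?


Parameters of sort_array: array (required), order (optional), limit (optional)
Optional count:
2


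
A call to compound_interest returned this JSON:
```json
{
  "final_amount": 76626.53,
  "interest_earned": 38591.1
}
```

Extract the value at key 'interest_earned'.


38591.1


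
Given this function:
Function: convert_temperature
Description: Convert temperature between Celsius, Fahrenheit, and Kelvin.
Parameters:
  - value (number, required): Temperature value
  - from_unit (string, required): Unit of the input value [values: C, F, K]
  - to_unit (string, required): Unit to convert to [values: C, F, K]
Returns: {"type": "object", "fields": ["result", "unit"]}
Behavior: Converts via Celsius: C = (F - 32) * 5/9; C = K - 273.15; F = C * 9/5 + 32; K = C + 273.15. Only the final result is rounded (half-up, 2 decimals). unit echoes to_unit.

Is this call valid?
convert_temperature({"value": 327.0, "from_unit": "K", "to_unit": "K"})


Checking all required parameters present and types match... All valid.
Valid


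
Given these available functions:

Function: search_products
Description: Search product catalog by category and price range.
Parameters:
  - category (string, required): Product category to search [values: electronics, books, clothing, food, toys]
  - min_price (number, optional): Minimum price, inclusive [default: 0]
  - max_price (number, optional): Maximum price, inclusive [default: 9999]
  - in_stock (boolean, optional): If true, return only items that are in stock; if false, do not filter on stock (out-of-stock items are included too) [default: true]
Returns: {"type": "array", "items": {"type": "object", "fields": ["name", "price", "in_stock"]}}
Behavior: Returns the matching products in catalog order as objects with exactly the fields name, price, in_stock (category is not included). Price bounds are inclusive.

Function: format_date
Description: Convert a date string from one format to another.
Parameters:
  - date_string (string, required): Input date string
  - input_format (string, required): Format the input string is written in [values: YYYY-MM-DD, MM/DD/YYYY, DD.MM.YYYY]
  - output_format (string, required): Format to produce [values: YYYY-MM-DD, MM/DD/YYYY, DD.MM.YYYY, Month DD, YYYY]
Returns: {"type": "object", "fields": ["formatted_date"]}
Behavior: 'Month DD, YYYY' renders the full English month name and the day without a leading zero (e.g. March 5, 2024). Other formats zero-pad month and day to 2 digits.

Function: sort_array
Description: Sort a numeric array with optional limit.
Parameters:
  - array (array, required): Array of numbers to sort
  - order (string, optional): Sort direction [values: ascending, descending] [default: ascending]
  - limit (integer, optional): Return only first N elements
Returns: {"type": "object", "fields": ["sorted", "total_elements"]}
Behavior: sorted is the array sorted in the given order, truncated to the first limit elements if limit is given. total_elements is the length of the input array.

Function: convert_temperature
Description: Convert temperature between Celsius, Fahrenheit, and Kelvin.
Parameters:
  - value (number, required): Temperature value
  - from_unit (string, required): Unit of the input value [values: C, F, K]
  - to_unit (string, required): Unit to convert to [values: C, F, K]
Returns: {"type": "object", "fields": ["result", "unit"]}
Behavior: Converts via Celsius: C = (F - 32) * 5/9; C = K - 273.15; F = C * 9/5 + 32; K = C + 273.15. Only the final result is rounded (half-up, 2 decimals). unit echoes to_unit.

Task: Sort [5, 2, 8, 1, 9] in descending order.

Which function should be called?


The task needs a function whose description is: Sort a numeric array with optional limit.
sort_array


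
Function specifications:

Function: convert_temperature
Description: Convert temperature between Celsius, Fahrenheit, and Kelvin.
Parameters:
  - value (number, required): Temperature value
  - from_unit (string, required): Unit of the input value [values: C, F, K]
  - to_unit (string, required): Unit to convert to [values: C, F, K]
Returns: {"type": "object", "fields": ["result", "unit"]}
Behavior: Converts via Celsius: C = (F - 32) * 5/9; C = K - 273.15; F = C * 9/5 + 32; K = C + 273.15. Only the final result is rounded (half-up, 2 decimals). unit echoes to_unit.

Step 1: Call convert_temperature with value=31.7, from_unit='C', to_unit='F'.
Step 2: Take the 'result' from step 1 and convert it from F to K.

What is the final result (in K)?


Step 1: convert_temperature(value=31.7, from_unit=C, to_unit=F)
  Input already in C: 31.7
  To F: 31.7 * 9/5 + 32 = 89.06
  Round to 2 decimals: 89.06
  -> result = 89.06 F
Step 2: convert_temperature(value=89.06, from_unit=F, to_unit=K)
  To C: (89.06 - 32) * 5/9 = 31.7
  To K: 31.7 + 273.15 = 304.85
  Round to 2 decimals: 304.85
  -> result = 304.85 K
304.85 K


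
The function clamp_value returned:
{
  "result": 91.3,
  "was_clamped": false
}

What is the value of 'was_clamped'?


false


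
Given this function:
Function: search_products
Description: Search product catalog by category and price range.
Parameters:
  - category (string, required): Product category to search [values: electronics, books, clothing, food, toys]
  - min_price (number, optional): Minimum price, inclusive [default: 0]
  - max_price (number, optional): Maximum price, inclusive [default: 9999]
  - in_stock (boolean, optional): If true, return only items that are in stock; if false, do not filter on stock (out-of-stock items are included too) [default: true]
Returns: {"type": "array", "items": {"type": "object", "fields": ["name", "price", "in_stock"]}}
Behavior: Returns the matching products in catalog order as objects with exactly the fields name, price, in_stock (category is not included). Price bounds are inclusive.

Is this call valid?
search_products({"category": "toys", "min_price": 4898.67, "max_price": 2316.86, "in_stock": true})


Checking all required parameters present and types match... All valid.
Valid


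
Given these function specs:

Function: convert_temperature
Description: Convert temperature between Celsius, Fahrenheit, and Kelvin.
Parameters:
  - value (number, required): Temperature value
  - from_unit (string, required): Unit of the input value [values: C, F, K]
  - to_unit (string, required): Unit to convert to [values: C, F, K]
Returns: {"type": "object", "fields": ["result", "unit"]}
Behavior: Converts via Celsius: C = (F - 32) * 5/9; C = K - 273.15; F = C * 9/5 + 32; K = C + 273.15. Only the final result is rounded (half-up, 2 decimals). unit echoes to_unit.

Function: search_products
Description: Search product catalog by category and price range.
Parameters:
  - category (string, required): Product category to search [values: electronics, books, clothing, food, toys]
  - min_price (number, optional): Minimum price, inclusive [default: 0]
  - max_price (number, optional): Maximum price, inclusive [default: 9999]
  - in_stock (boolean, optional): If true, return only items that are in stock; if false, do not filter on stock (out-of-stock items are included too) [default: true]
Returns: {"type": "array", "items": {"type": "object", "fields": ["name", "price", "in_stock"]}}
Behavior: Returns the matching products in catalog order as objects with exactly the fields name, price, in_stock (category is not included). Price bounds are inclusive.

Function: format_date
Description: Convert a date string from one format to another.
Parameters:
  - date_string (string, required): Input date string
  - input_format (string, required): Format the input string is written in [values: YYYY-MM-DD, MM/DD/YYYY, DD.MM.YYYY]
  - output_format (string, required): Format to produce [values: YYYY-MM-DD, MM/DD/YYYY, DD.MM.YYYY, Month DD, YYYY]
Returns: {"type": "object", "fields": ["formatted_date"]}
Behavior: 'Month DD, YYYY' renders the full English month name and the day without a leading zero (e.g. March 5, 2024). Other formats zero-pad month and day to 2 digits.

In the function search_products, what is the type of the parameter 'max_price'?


The search_products spec declares:
  - max_price (number, optional): Maximum price, inclusive [default: 9999]
Type:
number


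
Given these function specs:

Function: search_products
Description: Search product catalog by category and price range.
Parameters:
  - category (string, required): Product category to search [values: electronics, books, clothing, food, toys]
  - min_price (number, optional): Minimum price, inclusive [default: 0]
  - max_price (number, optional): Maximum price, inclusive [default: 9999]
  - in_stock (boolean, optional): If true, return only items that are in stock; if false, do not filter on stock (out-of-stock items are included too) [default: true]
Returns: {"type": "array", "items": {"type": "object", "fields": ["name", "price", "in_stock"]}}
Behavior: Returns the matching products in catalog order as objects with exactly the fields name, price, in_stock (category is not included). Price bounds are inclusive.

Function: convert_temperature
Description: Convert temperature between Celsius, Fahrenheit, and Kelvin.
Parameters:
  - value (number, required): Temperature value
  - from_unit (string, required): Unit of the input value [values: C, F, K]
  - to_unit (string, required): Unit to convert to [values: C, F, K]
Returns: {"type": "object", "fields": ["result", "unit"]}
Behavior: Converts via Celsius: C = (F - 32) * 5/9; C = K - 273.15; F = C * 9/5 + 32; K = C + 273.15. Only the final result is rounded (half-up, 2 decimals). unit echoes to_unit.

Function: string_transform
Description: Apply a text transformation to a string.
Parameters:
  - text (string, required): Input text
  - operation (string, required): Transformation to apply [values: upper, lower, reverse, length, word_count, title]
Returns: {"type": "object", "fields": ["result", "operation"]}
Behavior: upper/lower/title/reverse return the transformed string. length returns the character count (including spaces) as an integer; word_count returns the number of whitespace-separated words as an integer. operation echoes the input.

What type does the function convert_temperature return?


The convert_temperature spec declares Returns: {"type": "object", "fields": ["result", "unit"]}
Type:
object


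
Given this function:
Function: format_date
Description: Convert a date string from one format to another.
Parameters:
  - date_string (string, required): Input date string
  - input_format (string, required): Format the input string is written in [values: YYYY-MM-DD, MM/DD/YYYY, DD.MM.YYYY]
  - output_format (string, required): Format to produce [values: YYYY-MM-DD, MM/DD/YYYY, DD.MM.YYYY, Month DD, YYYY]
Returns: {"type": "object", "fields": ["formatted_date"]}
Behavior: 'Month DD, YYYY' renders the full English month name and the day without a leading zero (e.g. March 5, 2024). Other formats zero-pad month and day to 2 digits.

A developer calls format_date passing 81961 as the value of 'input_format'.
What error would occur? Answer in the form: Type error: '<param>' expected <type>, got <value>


Spec: 'input_format' is declared as string; 81961 is an integer.
Type error: 'input_format' expected string, got 81961


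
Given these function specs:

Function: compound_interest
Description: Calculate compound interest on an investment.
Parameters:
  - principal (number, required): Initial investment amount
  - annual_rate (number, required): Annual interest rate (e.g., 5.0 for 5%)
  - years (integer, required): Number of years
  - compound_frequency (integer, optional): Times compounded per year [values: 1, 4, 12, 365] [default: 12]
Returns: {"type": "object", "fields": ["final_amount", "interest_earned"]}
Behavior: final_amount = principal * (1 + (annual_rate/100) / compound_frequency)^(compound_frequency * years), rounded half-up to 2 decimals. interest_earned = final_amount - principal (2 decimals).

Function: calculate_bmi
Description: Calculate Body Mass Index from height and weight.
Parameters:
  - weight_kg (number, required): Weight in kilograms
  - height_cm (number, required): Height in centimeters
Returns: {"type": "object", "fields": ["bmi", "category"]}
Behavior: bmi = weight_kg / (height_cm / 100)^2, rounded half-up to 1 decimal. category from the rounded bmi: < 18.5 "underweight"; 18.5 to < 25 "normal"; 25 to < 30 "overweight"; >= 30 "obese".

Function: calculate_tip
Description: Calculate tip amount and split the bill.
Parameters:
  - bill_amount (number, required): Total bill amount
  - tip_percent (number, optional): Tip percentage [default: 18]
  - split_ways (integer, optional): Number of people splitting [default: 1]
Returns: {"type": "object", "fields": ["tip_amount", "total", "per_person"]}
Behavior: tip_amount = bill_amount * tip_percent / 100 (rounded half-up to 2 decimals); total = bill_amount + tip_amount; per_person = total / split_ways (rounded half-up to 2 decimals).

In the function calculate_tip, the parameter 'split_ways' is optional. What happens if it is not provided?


The calculate_tip spec declares:
  - split_ways (integer, optional): Number of people splitting [default: 1]
It defaults to 1


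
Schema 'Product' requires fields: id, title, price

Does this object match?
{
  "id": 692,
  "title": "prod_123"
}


Checking required fields...
Missing: price
Invalid - missing required field 'price'


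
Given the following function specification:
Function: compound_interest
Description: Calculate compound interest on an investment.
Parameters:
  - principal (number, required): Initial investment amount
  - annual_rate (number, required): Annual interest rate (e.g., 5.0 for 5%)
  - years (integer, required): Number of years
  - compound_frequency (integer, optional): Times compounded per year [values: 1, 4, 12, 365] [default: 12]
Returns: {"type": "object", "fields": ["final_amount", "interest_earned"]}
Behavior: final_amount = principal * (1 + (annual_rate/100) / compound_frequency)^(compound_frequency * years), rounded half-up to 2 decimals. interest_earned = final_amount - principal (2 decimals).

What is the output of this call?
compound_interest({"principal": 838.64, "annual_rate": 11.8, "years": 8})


Defaults applied: compound_frequency=12
rate per period = 11.8/100/12 = 0.009833333333 (keep full precision); periods = 12 * 8 = 96
(1 + 0.009833333333)^96 = 2.55841742
final_amount = 838.64 * 2.55841742 = 2145.591182 -> 2145.59
interest_earned = 2145.59 - 838.64 = 1306.95
Output:
{"final_amount": 2145.59, "interest_earned": 1306.95}


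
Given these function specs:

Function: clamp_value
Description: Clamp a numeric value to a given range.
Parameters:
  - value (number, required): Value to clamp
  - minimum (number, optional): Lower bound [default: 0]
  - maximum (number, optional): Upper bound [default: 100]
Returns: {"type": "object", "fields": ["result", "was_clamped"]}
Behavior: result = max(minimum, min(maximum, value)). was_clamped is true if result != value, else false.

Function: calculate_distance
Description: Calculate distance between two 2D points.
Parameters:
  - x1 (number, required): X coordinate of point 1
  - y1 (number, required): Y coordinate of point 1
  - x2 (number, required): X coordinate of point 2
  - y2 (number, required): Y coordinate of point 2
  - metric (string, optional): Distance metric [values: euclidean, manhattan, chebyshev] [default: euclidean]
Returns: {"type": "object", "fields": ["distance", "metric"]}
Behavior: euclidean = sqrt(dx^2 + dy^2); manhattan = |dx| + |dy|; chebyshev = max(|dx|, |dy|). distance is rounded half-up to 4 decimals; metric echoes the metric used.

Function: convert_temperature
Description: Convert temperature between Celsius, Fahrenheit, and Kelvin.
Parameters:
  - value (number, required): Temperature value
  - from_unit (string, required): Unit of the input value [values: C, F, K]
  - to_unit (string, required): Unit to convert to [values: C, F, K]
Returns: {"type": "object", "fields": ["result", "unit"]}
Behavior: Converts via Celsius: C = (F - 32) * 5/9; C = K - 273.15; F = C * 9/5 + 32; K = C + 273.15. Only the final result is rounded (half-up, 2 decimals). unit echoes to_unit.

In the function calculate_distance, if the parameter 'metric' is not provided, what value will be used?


The calculate_distance spec declares:
  - metric (string, optional): Distance metric [values: euclidean, manhattan, chebyshev] [default: euclidean]
Default:
euclidean


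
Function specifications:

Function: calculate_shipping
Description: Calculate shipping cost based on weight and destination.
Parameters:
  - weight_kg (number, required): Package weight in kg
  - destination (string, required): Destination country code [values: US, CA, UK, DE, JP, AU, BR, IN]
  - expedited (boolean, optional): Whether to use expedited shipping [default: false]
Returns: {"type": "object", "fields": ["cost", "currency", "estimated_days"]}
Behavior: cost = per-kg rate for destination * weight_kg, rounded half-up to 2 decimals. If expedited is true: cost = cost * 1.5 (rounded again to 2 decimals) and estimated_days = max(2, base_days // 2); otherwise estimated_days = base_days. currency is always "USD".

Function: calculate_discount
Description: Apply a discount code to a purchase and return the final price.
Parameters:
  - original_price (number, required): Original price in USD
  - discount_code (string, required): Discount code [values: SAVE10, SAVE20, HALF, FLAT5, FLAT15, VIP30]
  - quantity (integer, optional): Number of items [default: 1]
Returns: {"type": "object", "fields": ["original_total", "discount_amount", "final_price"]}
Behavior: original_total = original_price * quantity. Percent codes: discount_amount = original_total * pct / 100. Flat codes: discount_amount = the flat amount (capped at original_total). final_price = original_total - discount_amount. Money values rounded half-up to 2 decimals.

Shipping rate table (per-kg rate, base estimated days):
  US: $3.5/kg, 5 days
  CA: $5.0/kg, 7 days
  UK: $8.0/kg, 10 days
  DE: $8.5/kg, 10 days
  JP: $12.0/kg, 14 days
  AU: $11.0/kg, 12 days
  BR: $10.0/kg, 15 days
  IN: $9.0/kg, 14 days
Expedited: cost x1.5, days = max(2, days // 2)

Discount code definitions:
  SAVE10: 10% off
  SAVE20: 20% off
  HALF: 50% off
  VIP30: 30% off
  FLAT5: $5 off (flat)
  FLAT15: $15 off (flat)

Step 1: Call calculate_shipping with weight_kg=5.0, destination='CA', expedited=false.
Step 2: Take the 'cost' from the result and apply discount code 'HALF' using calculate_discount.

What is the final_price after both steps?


Step 1: calculate_shipping(weight_kg=5.0, destination=CA, expedited=false)
  Rate for CA: $5.0/kg, base 7 days
  cost = 5.0 * 5.0 = 25 -> 25.00
  expedited not set/false: estimated_days = 7
  -> cost = 25.00 USD
Step 2: calculate_discount(original_price=25.0, discount_code=HALF, quantity=1)
  original_total = 25.0 * 1 = 25.00
  HALF = 50% off: discount_amount = 25.00 * 50/100 = 12.5 -> 12.50
  final_price = 25.00 - 12.50 = 12.50
  -> final_price = 12.50
$12.50


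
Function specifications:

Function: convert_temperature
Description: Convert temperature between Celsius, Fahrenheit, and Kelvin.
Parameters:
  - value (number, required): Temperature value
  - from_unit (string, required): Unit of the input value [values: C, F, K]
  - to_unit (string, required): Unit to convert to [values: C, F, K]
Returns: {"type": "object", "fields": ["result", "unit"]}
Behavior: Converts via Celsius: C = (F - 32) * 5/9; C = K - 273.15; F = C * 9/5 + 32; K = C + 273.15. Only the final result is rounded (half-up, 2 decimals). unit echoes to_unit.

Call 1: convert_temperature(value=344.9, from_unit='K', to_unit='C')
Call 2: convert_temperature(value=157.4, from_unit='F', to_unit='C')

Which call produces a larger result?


Call 1:
  To C: 344.9 - 273.15 = 71.75
  Target is C: 71.75
  Round to 2 decimals: 71.75
  -> 71.75 C
Call 2:
  To C: (157.4 - 32) * 5/9 = 69.666667
  Target is C: 69.666667
  Round to 2 decimals: 69.67
  -> 69.67 C
Call 1 (71.75 C)


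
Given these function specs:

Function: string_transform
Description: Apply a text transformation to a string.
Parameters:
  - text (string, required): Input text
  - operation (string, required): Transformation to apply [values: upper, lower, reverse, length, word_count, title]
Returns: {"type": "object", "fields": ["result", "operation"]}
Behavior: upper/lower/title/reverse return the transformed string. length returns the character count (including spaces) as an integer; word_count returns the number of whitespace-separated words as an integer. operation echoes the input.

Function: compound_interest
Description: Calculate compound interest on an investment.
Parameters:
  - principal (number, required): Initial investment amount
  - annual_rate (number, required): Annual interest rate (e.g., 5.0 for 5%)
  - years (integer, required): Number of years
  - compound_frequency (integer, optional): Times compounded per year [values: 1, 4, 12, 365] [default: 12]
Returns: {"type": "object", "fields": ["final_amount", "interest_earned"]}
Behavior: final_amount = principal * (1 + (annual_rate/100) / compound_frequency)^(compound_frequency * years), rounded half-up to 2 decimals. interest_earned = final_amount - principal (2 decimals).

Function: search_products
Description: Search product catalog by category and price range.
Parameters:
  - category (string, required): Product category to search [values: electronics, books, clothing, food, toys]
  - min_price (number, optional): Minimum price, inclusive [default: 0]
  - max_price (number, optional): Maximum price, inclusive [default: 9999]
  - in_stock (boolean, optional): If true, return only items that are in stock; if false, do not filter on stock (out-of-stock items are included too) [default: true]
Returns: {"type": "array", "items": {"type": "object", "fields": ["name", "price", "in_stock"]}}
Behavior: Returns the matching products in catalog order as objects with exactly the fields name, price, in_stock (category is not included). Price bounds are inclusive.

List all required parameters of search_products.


Parameters of search_products and their required/optional flag:
  category: required
  min_price: optional
  max_price: optional
  in_stock: optional
category


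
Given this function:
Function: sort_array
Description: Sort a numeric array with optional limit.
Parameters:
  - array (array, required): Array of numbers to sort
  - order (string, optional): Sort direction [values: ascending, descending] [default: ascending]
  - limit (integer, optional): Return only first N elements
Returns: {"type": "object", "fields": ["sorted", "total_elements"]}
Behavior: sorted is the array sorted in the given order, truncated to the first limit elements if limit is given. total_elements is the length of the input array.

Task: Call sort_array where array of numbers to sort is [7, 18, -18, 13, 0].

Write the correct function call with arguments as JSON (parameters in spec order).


Mapping each described value to its parameter name:
  'Array of numbers to sort' -> array = [7, 18, -18, 13, 0]
sort_array({"array": [7, 18, -18, 13, 0]})


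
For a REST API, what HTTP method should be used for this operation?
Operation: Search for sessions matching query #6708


GET = read, POST = create, PUT = update/replace, DELETE = remove
This operation is a read.
GET


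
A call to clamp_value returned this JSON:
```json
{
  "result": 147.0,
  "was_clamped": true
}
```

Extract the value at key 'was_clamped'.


true


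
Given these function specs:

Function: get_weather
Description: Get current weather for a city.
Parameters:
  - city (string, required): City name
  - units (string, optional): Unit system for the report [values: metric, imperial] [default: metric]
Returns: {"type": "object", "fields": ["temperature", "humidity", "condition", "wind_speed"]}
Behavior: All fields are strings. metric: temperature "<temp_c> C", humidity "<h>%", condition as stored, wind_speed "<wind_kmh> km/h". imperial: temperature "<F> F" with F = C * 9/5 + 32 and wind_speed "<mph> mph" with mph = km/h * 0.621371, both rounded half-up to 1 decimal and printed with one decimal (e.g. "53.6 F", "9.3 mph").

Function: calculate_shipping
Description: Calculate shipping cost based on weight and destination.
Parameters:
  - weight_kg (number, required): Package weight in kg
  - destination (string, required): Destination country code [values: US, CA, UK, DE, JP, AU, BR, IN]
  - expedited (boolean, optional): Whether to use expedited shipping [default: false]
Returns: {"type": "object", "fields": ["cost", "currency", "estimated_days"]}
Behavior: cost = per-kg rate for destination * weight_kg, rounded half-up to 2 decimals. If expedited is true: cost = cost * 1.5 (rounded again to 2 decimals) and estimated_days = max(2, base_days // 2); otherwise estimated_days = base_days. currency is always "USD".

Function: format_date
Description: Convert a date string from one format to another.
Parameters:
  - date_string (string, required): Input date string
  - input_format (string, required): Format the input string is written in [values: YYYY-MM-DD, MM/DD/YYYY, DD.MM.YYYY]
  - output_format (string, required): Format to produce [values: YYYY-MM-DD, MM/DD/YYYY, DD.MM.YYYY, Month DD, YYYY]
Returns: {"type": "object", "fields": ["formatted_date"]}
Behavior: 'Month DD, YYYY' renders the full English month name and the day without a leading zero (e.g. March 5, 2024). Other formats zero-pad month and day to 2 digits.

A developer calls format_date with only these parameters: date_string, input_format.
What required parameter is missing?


Required parameters: date_string, input_format, output_format
Provided: date_string, input_format
Missing: output_format
output_format


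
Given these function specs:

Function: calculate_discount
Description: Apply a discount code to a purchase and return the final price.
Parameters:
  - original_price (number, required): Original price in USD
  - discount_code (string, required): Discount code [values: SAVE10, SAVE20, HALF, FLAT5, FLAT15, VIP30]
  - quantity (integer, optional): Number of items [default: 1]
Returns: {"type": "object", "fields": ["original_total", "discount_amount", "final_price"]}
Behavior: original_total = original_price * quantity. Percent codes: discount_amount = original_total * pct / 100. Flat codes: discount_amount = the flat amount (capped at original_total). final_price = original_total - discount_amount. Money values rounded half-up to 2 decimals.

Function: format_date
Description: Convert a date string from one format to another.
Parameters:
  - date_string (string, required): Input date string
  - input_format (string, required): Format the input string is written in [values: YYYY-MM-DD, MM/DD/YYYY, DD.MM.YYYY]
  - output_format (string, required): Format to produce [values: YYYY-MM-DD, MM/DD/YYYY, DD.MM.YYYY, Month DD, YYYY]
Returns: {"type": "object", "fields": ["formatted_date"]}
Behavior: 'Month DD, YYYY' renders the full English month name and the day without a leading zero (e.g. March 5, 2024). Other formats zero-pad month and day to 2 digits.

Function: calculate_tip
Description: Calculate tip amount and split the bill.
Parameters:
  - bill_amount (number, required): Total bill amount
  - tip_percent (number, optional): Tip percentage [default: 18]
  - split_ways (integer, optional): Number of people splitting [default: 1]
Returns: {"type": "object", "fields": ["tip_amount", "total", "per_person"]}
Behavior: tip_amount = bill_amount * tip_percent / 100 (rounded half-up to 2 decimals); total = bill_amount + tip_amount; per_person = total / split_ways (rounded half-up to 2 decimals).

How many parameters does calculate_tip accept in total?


Parameters of calculate_tip: bill_amount (required), tip_percent (optional), split_ways (optional)
Total:
3
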